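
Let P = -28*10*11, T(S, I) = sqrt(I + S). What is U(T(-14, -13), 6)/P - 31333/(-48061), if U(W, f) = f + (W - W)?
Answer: 48108637/74013940 ≈ 0.64999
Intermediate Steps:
U(W, f) = f (U(W, f) = f + 0 = f)
P = -3080 (P = -280*11 = -3080)
U(T(-14, -13), 6)/P - 31333/(-48061) = 6/(-3080) - 31333/(-48061) = 6*(-1/3080) - 31333*(-1/48061) = -3/1540 + 31333/48061 = 48108637/74013940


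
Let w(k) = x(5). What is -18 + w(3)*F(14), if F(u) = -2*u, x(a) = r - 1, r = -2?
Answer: 66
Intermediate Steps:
x(a) = -3 (x(a) = -2 - 1 = -3)
w(k) = -3
-18 + w(3)*F(14) = -18 - (-6)*14 = -18 - 3*(-28) = -18 + 84 = 66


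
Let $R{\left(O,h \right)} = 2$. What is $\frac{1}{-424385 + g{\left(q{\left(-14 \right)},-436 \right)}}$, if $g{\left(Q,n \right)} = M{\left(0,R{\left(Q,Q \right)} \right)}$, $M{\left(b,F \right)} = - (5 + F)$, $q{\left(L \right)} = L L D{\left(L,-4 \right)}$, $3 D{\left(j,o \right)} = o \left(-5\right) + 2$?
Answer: $- \frac{1}{424392} \approx -2.3563 \cdot 10^{-6}$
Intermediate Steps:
$D{\left(j,o \right)} = \frac{2}{3} - \frac{5 o}{3}$ ($D{\left(j,o \right)} = \frac{o \left(-5\right) + 2}{3} = \frac{- 5 o + 2}{3} = \frac{2 - 5 o}{3} = \frac{2}{3} - \frac{5 o}{3}$)
$q{\left(L \right)} = \frac{22 L^{2}}{3}$ ($q{\left(L \right)} = L L \left(\frac{2}{3} - - \frac{20}{3}\right) = L^{2} \left(\frac{2}{3} + \frac{20}{3}\right) = L^{2} \cdot \frac{22}{3} = \frac{22 L^{2}}{3}$)
$M{\left(b,F \right)} = -5 - F$
$g{\left(Q,n \right)} = -7$ ($g{\left(Q,n \right)} = -5 - 2 = -7$)
$\frac{1}{-424385 + g{\left(q{\left(-14 \right)},-436 \right)}} = \frac{1}{-424385 - 7} = \frac{1}{-424392} = - \frac{1}{424392}$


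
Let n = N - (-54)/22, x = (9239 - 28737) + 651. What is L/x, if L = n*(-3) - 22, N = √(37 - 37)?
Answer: 323/207317 ≈ 0.0015580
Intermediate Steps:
N = 0 (N = √0 = 0)
x = -18847 (x = -19498 + 651 = -18847)
n = 27/11 (n = 0 - (-54)/22 = 0 - 1*(-27/11) = 0 + 27/11 = 27/11 ≈ 2.4545)
L = -323/11 (L = (27/11)*(-3) - 22 = -81/11 - 22 = -323/11 ≈ -29.364)
L/x = -323/11/(-18847) = -323/11*(-1/18847) = 323/207317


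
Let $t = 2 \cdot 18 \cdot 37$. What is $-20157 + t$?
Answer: $-18825$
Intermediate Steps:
$t = 1332$ ($t = 36 \cdot 37 = 1332$)
$-20157 + t = -20157 + 1332 = -18825$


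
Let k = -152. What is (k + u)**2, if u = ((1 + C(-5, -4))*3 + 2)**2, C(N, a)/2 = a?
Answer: 43681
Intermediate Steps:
C(N, a) = 2*a
u = 361 (u = ((1 + 2*(-4))*3 + 2)**2 = ((1 - 8)*3 + 2)**2 = (-7*3 + 2)**2 = (-21 + 2)**2 = (-19)**2 = 361)
(k + u)**2 = (-152 + 361)**2 = 209**2 = 43681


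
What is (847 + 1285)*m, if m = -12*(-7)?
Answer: 179088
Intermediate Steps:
m = 84
(847 + 1285)*m = (847 + 1285)*84 = 2132*84 = 179088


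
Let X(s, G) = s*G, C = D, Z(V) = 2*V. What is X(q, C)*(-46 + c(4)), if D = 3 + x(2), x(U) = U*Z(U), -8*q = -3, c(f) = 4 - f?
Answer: -759/4 ≈ -189.75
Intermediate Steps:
q = 3/8 (q = -1/8*(-3) = 3/8 ≈ 0.37500)
x(U) = 2*U**2 (x(U) = U*(2*U) = 2*U**2)
D = 11 (D = 3 + 2*2**2 = 3 + 2*4 = 3 + 8 = 11)
C = 11
X(s, G) = G*s
X(q, C)*(-46 + c(4)) = (11*(3/8))*(-46 + (4 - 1*4)) = 33*(-46 + (4 - 4))/8 = 33*(-46 + 0)/8 = (33/8)*(-46) = -759/4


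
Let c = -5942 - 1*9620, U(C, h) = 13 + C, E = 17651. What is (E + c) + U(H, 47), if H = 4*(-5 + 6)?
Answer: 2106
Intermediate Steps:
H = 4 (H = 4*1 = 4)
c = -15562 (c = -5942 - 9620 = -15562)
(E + c) + U(H, 47) = (17651 - 15562) + (13 + 4) = 2089 + 17 = 2106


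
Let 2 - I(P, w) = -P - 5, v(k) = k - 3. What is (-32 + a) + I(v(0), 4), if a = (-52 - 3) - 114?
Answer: -197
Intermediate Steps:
v(k) = -3 + k
I(P, w) = 7 + P (I(P, w) = 2 - (-P - 5) = 2 - (-5 - P) = 2 + (5 + P) = 7 + P)
a = -169 (a = -55 - 114 = -169)
(-32 + a) + I(v(0), 4) = (-32 - 169) + (7 + (-3 + 0)) = -201 + (7 - 3) = -201 + 4 = -197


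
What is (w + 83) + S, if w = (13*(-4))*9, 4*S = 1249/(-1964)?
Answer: -3025809/7856 ≈ -385.16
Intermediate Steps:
S = -1249/7856 (S = (1249/(-1964))/4 = (1249*(-1/1964))/4 = (¼)*(-1249/1964) = -1249/7856 ≈ -0.15899)
w = -468 (w = -52*9 = -468)
(w + 83) + S = (-468 + 83) - 1249/7856 = -385 - 1249/7856 = -3025809/7856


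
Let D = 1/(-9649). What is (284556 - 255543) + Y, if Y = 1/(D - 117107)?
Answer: 32783687417123/1129965444 ≈ 29013.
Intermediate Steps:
D = -1/9649 ≈ -0.00010364
Y = -9649/1129965444 (Y = 1/(-1/9649 - 117107) = 1/(-1129965444/9649) = -9649/1129965444 ≈ -8.5392e-6)
(284556 - 255543) + Y = (284556 - 255543) - 9649/1129965444 = 29013 - 9649/1129965444 = 32783687417123/1129965444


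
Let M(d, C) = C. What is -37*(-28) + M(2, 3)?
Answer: 1039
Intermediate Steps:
-37*(-28) + M(2, 3) = -37*(-28) + 3 = 1036 + 3 = 1039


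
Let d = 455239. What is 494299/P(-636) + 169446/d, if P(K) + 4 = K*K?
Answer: 293563733893/184140533588 ≈ 1.5942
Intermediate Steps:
P(K) = -4 + K**2 (P(K) = -4 + K*K = -4 + K**2)
494299/P(-636) + 169446/d = 494299/(-4 + (-636)**2) + 169446/455239 = 494299/(-4 + 404496) + 169446*(1/455239) = 494299/404492 + 169446/455239 = 293563733893/184140533588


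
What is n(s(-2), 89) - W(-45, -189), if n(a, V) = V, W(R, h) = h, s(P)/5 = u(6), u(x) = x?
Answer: 278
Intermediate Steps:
s(P) = 30 (s(P) = 5*6 = 30)
n(s(-2), 89) - W(-45, -189) = 89 - 1*(-189) = 89 + 189 = 278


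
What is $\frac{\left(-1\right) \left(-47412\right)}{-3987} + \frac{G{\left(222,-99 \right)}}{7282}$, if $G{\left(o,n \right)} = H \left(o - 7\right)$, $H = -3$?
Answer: $- \frac{38647311}{3225926} \approx -11.98$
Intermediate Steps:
$G{\left(o,n \right)} = 21 - 3 o$ ($G{\left(o,n \right)} = - 3 \left(o - 7\right) = - 3 \left(-7 + o\right) = 21 - 3 o$)
$\frac{\left(-1\right) \left(-47412\right)}{-3987} + \frac{G{\left(222,-99 \right)}}{7282} = \frac{\left(-1\right) \left(-47412\right)}{-3987} + \frac{21 - 666}{7282} = 47412 \left(- \frac{1}{3987}\right) + \left(21 - 666\right) \frac{1}{7282} = - \frac{5268}{443} - \frac{645}{7282} = - \frac{38647311}{3225926}$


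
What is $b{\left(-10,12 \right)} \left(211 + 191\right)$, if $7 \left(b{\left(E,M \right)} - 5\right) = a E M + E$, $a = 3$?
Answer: $- \frac{134670}{7} \approx -19239.0$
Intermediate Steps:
$b{\left(E,M \right)} = 5 + \frac{E}{7} + \frac{3 E M}{7}$ ($b{\left(E,M \right)} = 5 + \frac{3 E M + E}{7} = 5 + \frac{E + 3 E M}{7} = 5 + \left(\frac{E}{7} + \frac{3 E M}{7}\right) = 5 + \frac{E}{7} + \frac{3 E M}{7}$)
$b{\left(-10,12 \right)} \left(211 + 191\right) = \left(5 + \frac{1}{7} \left(-10\right) + \frac{3}{7} \left(-10\right) 12\right) \left(211 + 191\right) = \left(5 - \frac{10}{7} - \frac{360}{7}\right) 402 = \left(- \frac{335}{7}\right) 402 = - \frac{134670}{7}$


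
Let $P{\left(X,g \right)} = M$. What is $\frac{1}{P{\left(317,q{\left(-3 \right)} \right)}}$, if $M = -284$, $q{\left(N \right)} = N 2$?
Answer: $- \frac{1}{284} \approx -0.0035211$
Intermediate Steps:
$q{\left(N \right)} = 2 N$
$P{\left(X,g \right)} = -284$
$\frac{1}{P{\left(317,q{\left(-3 \right)} \right)}} = \frac{1}{-284} = - \frac{1}{284}$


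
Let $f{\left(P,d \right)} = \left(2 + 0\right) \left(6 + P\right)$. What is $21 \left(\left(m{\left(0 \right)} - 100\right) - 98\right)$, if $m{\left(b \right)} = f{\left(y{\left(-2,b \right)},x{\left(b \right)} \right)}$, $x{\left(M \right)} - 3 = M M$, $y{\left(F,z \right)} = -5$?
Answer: $-4116$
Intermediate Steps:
$x{\left(M \right)} = 3 + M^{2}$ ($x{\left(M \right)} = 3 + M M = 3 + M^{2}$)
$f{\left(P,d \right)} = 12 + 2 P$ ($f{\left(P,d \right)} = 2 \left(6 + P\right) = 12 + 2 P$)
$m{\left(b \right)} = 2$ ($m{\left(b \right)} = 12 + 2 \left(-5\right) = 12 - 10 = 2$)
$21 \left(\left(m{\left(0 \right)} - 100\right) - 98\right) = 21 \left(\left(2 - 100\right) - 98\right) = 21 \left(-98 - 98\right) = 21 \left(-196\right) = -4116$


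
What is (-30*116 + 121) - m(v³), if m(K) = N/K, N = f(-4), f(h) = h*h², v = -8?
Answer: -26873/8 ≈ -3359.1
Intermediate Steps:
f(h) = h³
N = -64 (N = (-4)³ = -64)
m(K) = -64/K
(-30*116 + 121) - m(v³) = (-30*116 + 121) - (-64)/((-8)³) = (-3480 + 121) - (-64)/(-512) = -3359 - (-64)*(-1)/512 = -3359 - 1*⅛ = -3359 - ⅛ = -26873/8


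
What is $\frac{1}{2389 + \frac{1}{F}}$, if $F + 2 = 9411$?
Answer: $\frac{9409}{22478102} \approx 0.00041859$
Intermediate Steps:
$F = 9409$ ($F = -2 + 9411 = 9409$)
$\frac{1}{2389 + \frac{1}{F}} = \frac{1}{2389 + \frac{1}{9409}} = \frac{1}{\frac{22478102}{9409}} = \frac{9409}{22478102}$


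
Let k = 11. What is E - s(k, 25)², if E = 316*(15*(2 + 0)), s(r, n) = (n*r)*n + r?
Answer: -47407516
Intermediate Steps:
s(r, n) = r + r*n² (s(r, n) = r*n² + r = r + r*n²)
E = 9480 (E = 316*(15*2) = 316*30 = 9480)
E - s(k, 25)² = 9480 - (11*(1 + 25²))² = 9480 - (11*(1 + 625))² = 9480 - (11*626)² = 9480 - 1*6886² = 9480 - 1*47416996 = 9480 - 47416996 = -47407516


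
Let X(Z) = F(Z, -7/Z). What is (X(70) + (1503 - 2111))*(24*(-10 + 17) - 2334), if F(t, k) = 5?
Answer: 1306098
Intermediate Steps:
X(Z) = 5
(X(70) + (1503 - 2111))*(24*(-10 + 17) - 2334) = (5 + (1503 - 2111))*(24*(-10 + 17) - 2334) = (5 - 608)*(24*7 - 2334) = -603*(168 - 2334) = -603*(-2166) = 1306098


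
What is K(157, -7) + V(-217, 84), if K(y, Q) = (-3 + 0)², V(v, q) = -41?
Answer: -32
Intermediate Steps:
K(y, Q) = 9 (K(y, Q) = (-3)² = 9)
K(157, -7) + V(-217, 84) = 9 - 41 = -32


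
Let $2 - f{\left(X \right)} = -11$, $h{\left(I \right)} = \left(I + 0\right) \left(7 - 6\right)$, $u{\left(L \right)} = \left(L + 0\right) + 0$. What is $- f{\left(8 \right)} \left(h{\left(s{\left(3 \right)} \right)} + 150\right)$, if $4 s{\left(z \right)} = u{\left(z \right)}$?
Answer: $- \frac{7839}{4} \approx -1959.8$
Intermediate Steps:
$u{\left(L \right)} = L$ ($u{\left(L \right)} = L + 0 = L$)
$s{\left(z \right)} = \frac{z}{4}$
$h{\left(I \right)} = I$ ($h{\left(I \right)} = I 1 = I$)
$f{\left(X \right)} = 13$ ($f{\left(X \right)} = 2 - -11 = 2 + 11 = 13$)
$- f{\left(8 \right)} \left(h{\left(s{\left(3 \right)} \right)} + 150\right) = - 13 \left(\frac{1}{4} \cdot 3 + 150\right) = - 13 \left(\frac{3}{4} + 150\right) = - \frac{13 \cdot 603}{4} = \left(-1\right) \frac{7839}{4} = - \frac{7839}{4}$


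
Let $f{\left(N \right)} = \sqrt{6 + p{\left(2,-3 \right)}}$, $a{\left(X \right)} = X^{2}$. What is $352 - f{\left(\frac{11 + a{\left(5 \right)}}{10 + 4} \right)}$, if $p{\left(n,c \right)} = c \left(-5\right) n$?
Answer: $346$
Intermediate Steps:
$p{\left(n,c \right)} = - 5 c n$
$f{\left(N \right)} = 6$ ($f{\left(N \right)} = \sqrt{6 - \left(-15\right) 2} = \sqrt{6 + 30} = \sqrt{36} = 6$)
$352 - f{\left(\frac{11 + a{\left(5 \right)}}{10 + 4} \right)} = 352 - 6 = 346$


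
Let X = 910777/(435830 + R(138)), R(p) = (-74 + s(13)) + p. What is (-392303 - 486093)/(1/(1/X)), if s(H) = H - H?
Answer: -382887546024/910777 ≈ -4.2040e+5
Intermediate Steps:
s(H) = 0
R(p) = -74 + p (R(p) = (-74 + 0) + p = -74 + p)
X = 910777/435894 (X = 910777/(435830 + (-74 + 138)) = 910777/(435830 + 64) = 910777/435894 ≈ 2.0894)
(-392303 - 486093)/(1/(1/X)) = (-392303 - 486093)/(1/(1/(910777/435894))) = -878396/(1/(435894/910777)) = -878396/910777/435894 = -878396*435894/910777 = -382887546024/910777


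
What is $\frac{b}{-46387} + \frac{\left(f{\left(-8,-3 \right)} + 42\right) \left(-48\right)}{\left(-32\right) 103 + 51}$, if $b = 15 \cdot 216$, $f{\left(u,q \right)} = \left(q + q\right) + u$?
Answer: $\frac{4711848}{13684165} \approx 0.34433$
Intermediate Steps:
$f{\left(u,q \right)} = u + 2 q$ ($f{\left(u,q \right)} = 2 q + u = u + 2 q$)
$b = 3240$
$\frac{b}{-46387} + \frac{\left(f{\left(-8,-3 \right)} + 42\right) \left(-48\right)}{\left(-32\right) 103 + 51} = \frac{3240}{-46387} + \frac{\left(\left(-8 + 2 \left(-3\right)\right) + 42\right) \left(-48\right)}{\left(-32\right) 103 + 51} = 3240 \left(- \frac{1}{46387}\right) + \frac{\left(\left(-8 - 6\right) + 42\right) \left(-48\right)}{-3296 + 51} = - \frac{3240}{46387} + \frac{\left(-14 + 42\right) \left(-48\right)}{-3245} = - \frac{3240}{46387} + 28 \left(-48\right) \left(- \frac{1}{3245}\right) = - \frac{3240}{46387} - - \frac{1344}{3245} = - \frac{3240}{46387} + \frac{1344}{3245} = \frac{4711848}{13684165}$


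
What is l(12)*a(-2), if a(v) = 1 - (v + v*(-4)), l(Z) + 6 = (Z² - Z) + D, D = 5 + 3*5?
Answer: -730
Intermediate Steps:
D = 20 (D = 5 + 15 = 20)
l(Z) = 14 + Z² - Z (l(Z) = -6 + ((Z² - Z) + 20) = -6 + (20 + Z² - Z) = 14 + Z² - Z)
a(v) = 1 + 3*v (a(v) = 1 - (v - 4*v) = 1 - (-3)*v = 1 + 3*v)
l(12)*a(-2) = (14 + 12² - 1*12)*(1 + 3*(-2)) = (14 + 144 - 12)*(1 - 6) = 146*(-5) = -730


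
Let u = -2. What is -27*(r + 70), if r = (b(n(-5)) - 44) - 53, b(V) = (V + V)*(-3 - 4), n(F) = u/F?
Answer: 4401/5 ≈ 880.20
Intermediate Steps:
n(F) = -2/F
b(V) = -14*V (b(V) = (2*V)*(-7) = -14*V)
r = -513/5 (r = (-(-28)/(-5) - 44) - 53 = (-(-28)*(-1)/5 - 44) - 53 = (-14*2/5 - 44) - 53 = (-28/5 - 44) - 53 = -248/5 - 53 = -513/5 ≈ -102.60)
-27*(r + 70) = -27*(-513/5 + 70) = -27*(-163/5) = 4401/5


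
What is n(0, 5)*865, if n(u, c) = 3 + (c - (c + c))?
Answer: -1730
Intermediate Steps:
n(u, c) = 3 - c (n(u, c) = 3 + (c - 2*c) = 3 - c)
n(0, 5)*865 = (3 - 1*5)*865 = (3 - 5)*865 = -2*865 = -1730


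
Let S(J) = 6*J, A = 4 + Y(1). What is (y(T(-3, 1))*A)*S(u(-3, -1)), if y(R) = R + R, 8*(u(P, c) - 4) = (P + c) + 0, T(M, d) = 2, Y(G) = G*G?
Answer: 420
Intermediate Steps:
Y(G) = G²
A = 5 (A = 4 + 1² = 4 + 1 = 5)
u(P, c) = 4 + P/8 + c/8 (u(P, c) = 4 + ((P + c) + 0)/8 = 4 + (P + c)/8 = 4 + (P/8 + c/8) = 4 + P/8 + c/8)
y(R) = 2*R
(y(T(-3, 1))*A)*S(u(-3, -1)) = ((2*2)*5)*(6*(4 + (⅛)*(-3) + (⅛)*(-1))) = (4*5)*(6*(4 - 3/8 - ⅛)) = 20*(6*(7/2)) = 20*21 = 420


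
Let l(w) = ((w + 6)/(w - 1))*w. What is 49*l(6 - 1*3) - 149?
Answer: 1025/2 ≈ 512.50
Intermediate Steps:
l(w) = w*(6 + w)/(-1 + w) (l(w) = ((6 + w)/(-1 + w))*w = w*(6 + w)/(-1 + w))
49*l(6 - 1*3) - 149 = 49*((6 - 1*3)*(6 + (6 - 1*3))/(-1 + (6 - 1*3))) - 149 = 49*((6 - 3)*(6 + (6 - 3))/(-1 + (6 - 3))) - 149 = 49*(3*(6 + 3)/(-1 + 3)) - 149 = 49*(3*9/2) - 149 = 49*(3*(½)*9) - 149 = 49*(27/2) - 149 = 1323/2 - 149 = 1025/2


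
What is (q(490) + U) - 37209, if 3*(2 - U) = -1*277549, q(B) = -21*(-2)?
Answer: 166054/3 ≈ 55351.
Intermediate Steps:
q(B) = 42
U = 277555/3 (U = 2 - (-1)*277549/3 = 2 - ⅓*(-277549) = 2 + 277549/3 = 277555/3 ≈ 92518.)
(q(490) + U) - 37209 = (42 + 277555/3) - 37209 = 277681/3 - 37209 = 166054/3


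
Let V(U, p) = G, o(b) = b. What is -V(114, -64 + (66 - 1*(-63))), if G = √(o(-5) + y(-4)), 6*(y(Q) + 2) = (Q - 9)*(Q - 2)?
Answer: -√6 ≈ -2.4495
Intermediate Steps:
y(Q) = -2 + (-9 + Q)*(-2 + Q)/6 (y(Q) = -2 + ((Q - 9)*(Q - 2))/6 = -2 + ((-9 + Q)*(-2 + Q))/6 = -2 + (-9 + Q)*(-2 + Q)/6)
G = √6 (G = √(-5 + (1 - 11/6*(-4) + (⅙)*(-4)²)) = √(-5 + (1 + 22/3 + (⅙)*16)) = √(-5 + (1 + 22/3 + 8/3)) = √(-5 + 11) = √6 ≈ 2.4495)
V(U, p) = √6
-V(114, -64 + (66 - 1*(-63))) = -√6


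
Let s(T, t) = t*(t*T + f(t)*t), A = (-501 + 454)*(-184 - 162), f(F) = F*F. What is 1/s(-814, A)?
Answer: 1/69934985654138520 ≈ 1.4299e-17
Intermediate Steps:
f(F) = F²
A = 16262 (A = -47*(-346) = 16262)
s(T, t) = t*(t³ + T*t) (s(T, t) = t*(t*T + t²*t) = t*(T*t + t³) = t*(t³ + T*t))
1/s(-814, A) = 1/(16262²*(-814 + 16262²)) = 1/(264452644*(-814 + 264452644)) = 1/(264452644*264451830) = 1/69934985654138520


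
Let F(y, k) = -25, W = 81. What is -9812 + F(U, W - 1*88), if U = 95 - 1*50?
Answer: -9837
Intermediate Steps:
U = 45 (U = 95 - 50 = 45)
-9812 + F(U, W - 1*88) = -9812 - 25 = -9837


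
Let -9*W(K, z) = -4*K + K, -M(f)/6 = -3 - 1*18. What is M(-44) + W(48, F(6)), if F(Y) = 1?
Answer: 142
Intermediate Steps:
M(f) = 126 (M(f) = -6*(-3 - 1*18) = -6*(-3 - 18) = -6*(-21) = 126)
W(K, z) = K/3 (W(K, z) = -(-4*K + K)/9 = -(-1)*K/3 = K/3)
M(-44) + W(48, F(6)) = 126 + (1/3)*48 = 126 + 16 = 142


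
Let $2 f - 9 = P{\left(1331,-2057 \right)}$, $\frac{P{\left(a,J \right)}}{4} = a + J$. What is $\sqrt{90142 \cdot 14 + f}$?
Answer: $\frac{\sqrt{5042162}}{2} \approx 1122.7$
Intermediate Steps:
$P{\left(a,J \right)} = 4 J + 4 a$ ($P{\left(a,J \right)} = 4 \left(a + J\right) = 4 \left(J + a\right) = 4 J + 4 a$)
$f = - \frac{2895}{2}$ ($f = \frac{9}{2} + \frac{4 \left(-2057\right) + 4 \cdot 1331}{2} = \frac{9}{2} + \frac{-8228 + 5324}{2} = \frac{9}{2} + \frac{1}{2} \left(-2904\right) = \frac{9}{2} - 1452 = - \frac{2895}{2} \approx -1447.5$)
$\sqrt{90142 \cdot 14 + f} = \sqrt{90142 \cdot 14 - \frac{2895}{2}} = \sqrt{1261988 - \frac{2895}{2}} = \sqrt{\frac{2521081}{2}} = \frac{\sqrt{5042162}}{2}$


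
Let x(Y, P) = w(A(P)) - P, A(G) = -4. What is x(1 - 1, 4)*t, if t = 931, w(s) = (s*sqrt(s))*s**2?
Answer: -3724 - 119168*I ≈ -3724.0 - 1.1917e+5*I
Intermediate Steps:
w(s) = s**(7/2) (w(s) = s**(3/2)*s**2 = s**(7/2))
x(Y, P) = -P - 128*I (x(Y, P) = (-4)**(7/2) - P = -128*I - P = -P - 128*I)
x(1 - 1, 4)*t = (-1*4 - 128*I)*931 = (-4 - 128*I)*931 = -3724 - 119168*I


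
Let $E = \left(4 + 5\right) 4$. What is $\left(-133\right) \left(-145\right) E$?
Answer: $694260$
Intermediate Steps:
$E = 36$ ($E = 9 \cdot 4 = 36$)
$\left(-133\right) \left(-145\right) E = \left(-133\right) \left(-145\right) 36 = 19285 \cdot 36 = 694260$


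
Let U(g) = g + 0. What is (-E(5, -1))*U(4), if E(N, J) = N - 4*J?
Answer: -36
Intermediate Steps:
U(g) = g
(-E(5, -1))*U(4) = -(5 - 4*(-1))*4 = -(5 + 4)*4 = -1*9*4 = -9*4 = -36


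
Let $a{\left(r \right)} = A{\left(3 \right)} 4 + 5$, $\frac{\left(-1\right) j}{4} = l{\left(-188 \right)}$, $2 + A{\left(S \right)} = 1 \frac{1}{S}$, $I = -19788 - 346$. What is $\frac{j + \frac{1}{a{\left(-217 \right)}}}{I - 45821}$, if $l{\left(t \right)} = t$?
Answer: $- \frac{3757}{329775} \approx -0.011393$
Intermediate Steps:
$I = -20134$
$A{\left(S \right)} = -2 + \frac{1}{S}$ ($A{\left(S \right)} = -2 + 1 \frac{1}{S} = -2 + \frac{1}{S}$)
$j = 752$ ($j = \left(-4\right) \left(-188\right) = 752$)
$a{\left(r \right)} = - \frac{5}{3}$ ($a{\left(r \right)} = \left(-2 + \frac{1}{3}\right) 4 + 5 = \left(- \frac{5}{3}\right) 4 + 5 = - \frac{20}{3} + 5 = - \frac{5}{3}$)
$\frac{j + \frac{1}{a{\left(-217 \right)}}}{I - 45821} = \frac{752 + \frac{1}{- \frac{5}{3}}}{-20134 - 45821} = \frac{752 - \frac{3}{5}}{-65955} = \frac{3757}{5} \left(- \frac{1}{65955}\right) = - \frac{3757}{329775}$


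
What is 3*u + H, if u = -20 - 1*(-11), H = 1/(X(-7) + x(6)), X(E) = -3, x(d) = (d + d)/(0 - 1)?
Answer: -406/15 ≈ -27.067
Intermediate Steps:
x(d) = -2*d (x(d) = (2*d)/(-1) = (2*d)*(-1) = -2*d)
H = -1/15 (H = 1/(-3 - 2*6) = 1/(-3 - 12) = 1/(-15) = -1/15 ≈ -0.066667)
u = -9 (u = -20 + 11 = -9)
3*u + H = 3*(-9) - 1/15 = -27 - 1/15 = -406/15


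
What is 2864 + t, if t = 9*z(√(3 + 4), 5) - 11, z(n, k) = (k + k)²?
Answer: 3753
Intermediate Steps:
z(n, k) = 4*k² (z(n, k) = (2*k)² = 4*k²)
t = 889 (t = 9*(4*5²) - 11 = 9*(4*25) - 11 = 9*100 - 11 = 900 - 11 = 889)
2864 + t = 2864 + 889 = 3753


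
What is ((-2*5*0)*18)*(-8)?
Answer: 0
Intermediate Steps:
((-2*5*0)*18)*(-8) = (-10*0*18)*(-8) = (0*18)*(-8) = 0*(-8) = 0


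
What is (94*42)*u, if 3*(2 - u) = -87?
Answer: 122388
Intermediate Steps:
u = 31 (u = 2 - ⅓*(-87) = 2 + 29 = 31)
(94*42)*u = (94*42)*31 = 3948*31 = 122388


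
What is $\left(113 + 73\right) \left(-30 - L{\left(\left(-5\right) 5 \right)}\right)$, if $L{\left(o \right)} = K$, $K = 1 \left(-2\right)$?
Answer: $-5208$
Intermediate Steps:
$K = -2$
$L{\left(o \right)} = -2$
$\left(113 + 73\right) \left(-30 - L{\left(\left(-5\right) 5 \right)}\right) = \left(113 + 73\right) \left(-30 - -2\right) = 186 \left(-30 + 2\right) = 186 \left(-28\right) = -5208$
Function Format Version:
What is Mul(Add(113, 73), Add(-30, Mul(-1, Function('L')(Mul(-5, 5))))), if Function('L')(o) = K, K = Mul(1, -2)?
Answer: -5208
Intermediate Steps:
K = -2
Function('L')(o) = -2
Mul(Add(113, 73), Add(-30, Mul(-1, Function('L')(Mul(-5, 5))))) = Mul(Add(113, 73), Add(-30, Mul(-1, -2))) = Mul(186, Add(-30, 2)) = Mul(186, -28) = -5208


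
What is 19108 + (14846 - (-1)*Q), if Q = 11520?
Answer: 45474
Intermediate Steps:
19108 + (14846 - (-1)*Q) = 19108 + (14846 - (-1)*11520) = 19108 + (14846 - 1*(-11520)) = 19108 + (14846 + 11520) = 19108 + 26366 = 45474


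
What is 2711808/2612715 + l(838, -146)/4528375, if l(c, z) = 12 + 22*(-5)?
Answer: 818655167062/788756885875 ≈ 1.0379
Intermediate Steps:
l(c, z) = -98 (l(c, z) = 12 - 110 = -98)
2711808/2612715 + l(838, -146)/4528375 = 2711808/2612715 - 98/4528375 = 2711808*(1/2612715) - 98*1/4528375 = 903936/870905 - 98/4528375 = 818655167062/788756885875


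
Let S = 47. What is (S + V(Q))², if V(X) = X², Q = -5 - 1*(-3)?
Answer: 2601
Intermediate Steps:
Q = -2 (Q = -5 + 3 = -2)
(S + V(Q))² = (47 + (-2)²)² = (47 + 4)² = 51² = 2601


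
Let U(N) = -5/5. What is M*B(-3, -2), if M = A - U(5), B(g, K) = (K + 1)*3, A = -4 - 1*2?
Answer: 15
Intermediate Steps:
A = -6 (A = -4 - 2 = -6)
U(N) = -1 (U(N) = -5*⅕ = -1)
B(g, K) = 3 + 3*K (B(g, K) = (1 + K)*3 = 3 + 3*K)
M = -5 (M = -6 - 1*(-1) = -6 + 1 = -5)
M*B(-3, -2) = -5*(3 + 3*(-2)) = -5*(3 - 6) = -5*(-3) = 15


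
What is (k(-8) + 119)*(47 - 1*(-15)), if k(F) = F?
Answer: 6882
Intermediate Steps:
(k(-8) + 119)*(47 - 1*(-15)) = (-8 + 119)*(47 - 1*(-15)) = 111*(47 + 15) = 111*62 = 6882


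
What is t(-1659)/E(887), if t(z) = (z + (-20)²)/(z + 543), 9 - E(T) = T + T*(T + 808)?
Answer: -1259/1678846788 ≈ -7.4992e-7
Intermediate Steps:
E(T) = 9 - T - T*(808 + T) (E(T) = 9 - (T + T*(T + 808)) = 9 - (T + T*(808 + T)) = 9 + (-T - T*(808 + T)) = 9 - T - T*(808 + T))
t(z) = (400 + z)/(543 + z) (t(z) = (z + 400)/(543 + z) = (400 + z)/(543 + z))
t(-1659)/E(887) = ((400 - 1659)/(543 - 1659))/(9 - 1*887² - 809*887) = (-1259/(-1116))/(9 - 1*786769 - 717583) = (-1/1116*(-1259))/(9 - 786769 - 717583) = (1259/1116)/(-1504343) = (1259/1116)*(-1/1504343) = -1259/1678846788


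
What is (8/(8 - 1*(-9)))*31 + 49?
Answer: 1081/17 ≈ 63.588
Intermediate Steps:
(8/(8 - 1*(-9)))*31 + 49 = (8/(8 + 9))*31 + 49 = (8/17)*31 + 49 = 248/17 + 49 = 1081/17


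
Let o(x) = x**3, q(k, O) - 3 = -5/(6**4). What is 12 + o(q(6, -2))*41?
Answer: 2426534709899/2176782336 ≈ 1114.7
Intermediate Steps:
q(k, O) = 3883/1296 (q(k, O) = 3 - 5/(6**4) = 3 - 5/1296 = 3883/1296)
12 + o(q(6, -2))*41 = 12 + (3883/1296)**3*41 = 12 + (58546666387/2176782336)*41 = 12 + 2400413321867/2176782336 = 2426534709899/2176782336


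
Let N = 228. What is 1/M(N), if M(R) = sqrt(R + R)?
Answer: sqrt(114)/228 ≈ 0.046829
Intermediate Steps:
M(R) = sqrt(2)*sqrt(R) (M(R) = sqrt(2*R) = sqrt(2)*sqrt(R))
1/M(N) = 1/(sqrt(2)*sqrt(228)) = 1/(sqrt(2)*(2*sqrt(57))) = 1/(2*sqrt(114)) = sqrt(114)/228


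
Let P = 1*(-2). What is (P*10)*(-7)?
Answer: 140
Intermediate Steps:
P = -2
(P*10)*(-7) = -2*10*(-7) = -20*(-7) = 140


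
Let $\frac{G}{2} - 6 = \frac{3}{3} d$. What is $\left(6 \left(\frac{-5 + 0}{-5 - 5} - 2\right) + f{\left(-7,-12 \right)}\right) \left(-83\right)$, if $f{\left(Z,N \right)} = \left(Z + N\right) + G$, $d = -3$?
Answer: $1826$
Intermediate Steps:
$G = 6$ ($G = 12 + 2 \cdot \frac{3}{3} \left(-3\right) = 12 + 2 \cdot 3 \cdot \frac{1}{3} \left(-3\right) = 12 + 2 \cdot 1 \left(-3\right) = 12 + 2 \left(-3\right) = 12 - 6 = 6$)
$f{\left(Z,N \right)} = 6 + N + Z$ ($f{\left(Z,N \right)} = \left(Z + N\right) + 6 = \left(N + Z\right) + 6 = 6 + N + Z$)
$\left(6 \left(\frac{-5 + 0}{-5 - 5} - 2\right) + f{\left(-7,-12 \right)}\right) \left(-83\right) = \left(6 \left(\frac{-5 + 0}{-5 - 5} - 2\right) - 13\right) \left(-83\right) = \left(6 \left(- \frac{5}{-10} - 2\right) - 13\right) \left(-83\right) = \left(6 \left(\left(-5\right) \left(- \frac{1}{10}\right) - 2\right) - 13\right) \left(-83\right) = \left(6 \left(\frac{1}{2} - 2\right) - 13\right) \left(-83\right) = \left(6 \left(- \frac{3}{2}\right) - 13\right) \left(-83\right) = \left(-9 - 13\right) \left(-83\right) = \left(-22\right) \left(-83\right) = 1826$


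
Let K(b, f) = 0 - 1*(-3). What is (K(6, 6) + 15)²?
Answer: 324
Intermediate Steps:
K(b, f) = 3 (K(b, f) = 0 + 3 = 3)
(K(6, 6) + 15)² = (3 + 15)² = 18² = 324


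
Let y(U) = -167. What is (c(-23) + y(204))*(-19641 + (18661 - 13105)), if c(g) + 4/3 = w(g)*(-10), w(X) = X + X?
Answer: -4108125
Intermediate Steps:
w(X) = 2*X
c(g) = -4/3 - 20*g (c(g) = -4/3 + (2*g)*(-10) = -4/3 - 20*g)
(c(-23) + y(204))*(-19641 + (18661 - 13105)) = ((-4/3 - 20*(-23)) - 167)*(-19641 + (18661 - 13105)) = ((-4/3 + 460) - 167)*(-19641 + 5556) = (1376/3 - 167)*(-14085) = (875/3)*(-14085) = -4108125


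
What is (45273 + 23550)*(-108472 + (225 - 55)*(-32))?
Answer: -7839765576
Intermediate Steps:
(45273 + 23550)*(-108472 + (225 - 55)*(-32)) = 68823*(-108472 + 170*(-32)) = 68823*(-108472 - 5440) = 68823*(-113912) = -7839765576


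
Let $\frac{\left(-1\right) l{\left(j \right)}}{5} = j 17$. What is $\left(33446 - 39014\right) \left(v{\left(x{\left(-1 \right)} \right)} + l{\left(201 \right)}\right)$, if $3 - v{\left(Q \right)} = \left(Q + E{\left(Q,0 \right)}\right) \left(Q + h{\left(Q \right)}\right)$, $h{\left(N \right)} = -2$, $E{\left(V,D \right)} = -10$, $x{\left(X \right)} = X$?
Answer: $95296320$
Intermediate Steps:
$l{\left(j \right)} = - 85 j$ ($l{\left(j \right)} = - 5 j 17 = - 5 \cdot 17 j = - 85 j$)
$v{\left(Q \right)} = 3 - \left(-10 + Q\right) \left(-2 + Q\right)$ ($v{\left(Q \right)} = 3 - \left(Q - 10\right) \left(Q - 2\right) = 3 - \left(-10 + Q\right) \left(-2 + Q\right)$)
$\left(33446 - 39014\right) \left(v{\left(x{\left(-1 \right)} \right)} + l{\left(201 \right)}\right) = \left(33446 - 39014\right) \left(\left(-17 - \left(-1\right)^{2} + 12 \left(-1\right)\right) - 17085\right) = - 5568 \left(\left(-17 - 1 - 12\right) - 17085\right) = - 5568 \left(-30 - 17085\right) = \left(-5568\right) \left(-17115\right) = 95296320$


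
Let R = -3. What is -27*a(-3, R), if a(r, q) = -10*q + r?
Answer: -729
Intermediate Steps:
a(r, q) = r - 10*q
-27*a(-3, R) = -27*(-3 - 10*(-3)) = -27*(-3 + 30) = -27*27 = -729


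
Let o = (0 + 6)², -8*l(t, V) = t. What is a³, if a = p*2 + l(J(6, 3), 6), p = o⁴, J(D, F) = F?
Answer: 19408403461928841621477/512 ≈ 3.7907e+19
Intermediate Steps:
l(t, V) = -t/8
o = 36 (o = 6² = 36)
p = 1679616 (p = 36⁴ = 1679616)
a = 26873853/8 (a = 1679616*2 - ⅛*3 = 3359232 - 3/8 = 26873853/8 ≈ 3.3592e+6)
a³ = (26873853/8)³ = 19408403461928841621477/512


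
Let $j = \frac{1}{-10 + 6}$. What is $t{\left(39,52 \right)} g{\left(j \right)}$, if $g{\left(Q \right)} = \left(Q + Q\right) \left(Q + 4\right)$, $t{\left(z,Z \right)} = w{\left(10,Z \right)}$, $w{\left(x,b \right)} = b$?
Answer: $- \frac{195}{2} \approx -97.5$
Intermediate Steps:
$t{\left(z,Z \right)} = Z$
$j = - \frac{1}{4}$ ($j = \frac{1}{-4} = - \frac{1}{4} \approx -0.25$)
$g{\left(Q \right)} = 2 Q \left(4 + Q\right)$
$t{\left(39,52 \right)} g{\left(j \right)} = 52 \cdot 2 \left(- \frac{1}{4}\right) \left(4 - \frac{1}{4}\right) = 52 \cdot 2 \left(- \frac{1}{4}\right) \frac{15}{4} = 52 \left(- \frac{15}{8}\right) = - \frac{195}{2}$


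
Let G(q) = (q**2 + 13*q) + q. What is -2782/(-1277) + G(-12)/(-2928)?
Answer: 340681/155794 ≈ 2.1867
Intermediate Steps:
G(q) = q**2 + 14*q
-2782/(-1277) + G(-12)/(-2928) = -2782/(-1277) - 12*(14 - 12)/(-2928) = -2782*(-1/1277) - 12*2*(-1/2928) = 2782/1277 - 24*(-1/2928) = 2782/1277 + 1/122 = 340681/155794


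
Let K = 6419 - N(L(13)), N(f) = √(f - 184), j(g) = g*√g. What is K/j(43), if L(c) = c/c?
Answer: √43*(6419 - I*√183)/1849 ≈ 22.765 - 0.047976*I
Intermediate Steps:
j(g) = g^(3/2)
L(c) = 1
N(f) = √(-184 + f)
K = 6419 - I*√183 (K = 6419 - √(-184 + 1) = 6419 - √(-183) = 6419 - I*√183 ≈ 6419.0 - 13.528*I)
K/j(43) = (6419 - I*√183)/(43^(3/2)) = (6419 - I*√183)/((43*√43)) = (6419 - I*√183)*(√43/1849) = √43*(6419 - I*√183)/1849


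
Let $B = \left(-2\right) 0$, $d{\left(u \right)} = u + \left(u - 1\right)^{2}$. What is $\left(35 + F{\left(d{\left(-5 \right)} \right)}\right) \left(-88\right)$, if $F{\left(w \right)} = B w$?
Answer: $-3080$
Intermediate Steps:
$d{\left(u \right)} = u + \left(-1 + u\right)^{2}$
$B = 0$
$F{\left(w \right)} = 0$ ($F{\left(w \right)} = 0 w = 0$)
$\left(35 + F{\left(d{\left(-5 \right)} \right)}\right) \left(-88\right) = \left(35 + 0\right) \left(-88\right) = 35 \left(-88\right) = -3080$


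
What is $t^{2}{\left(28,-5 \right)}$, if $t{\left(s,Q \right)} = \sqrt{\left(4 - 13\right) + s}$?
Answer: $19$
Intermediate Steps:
$t{\left(s,Q \right)} = \sqrt{-9 + s}$
$t^{2}{\left(28,-5 \right)} = \left(\sqrt{-9 + 28}\right)^{2} = \left(\sqrt{19}\right)^{2} = 19$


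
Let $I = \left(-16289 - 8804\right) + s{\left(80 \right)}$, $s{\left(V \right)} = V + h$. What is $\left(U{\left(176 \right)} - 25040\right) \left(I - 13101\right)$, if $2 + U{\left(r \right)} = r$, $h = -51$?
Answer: $949010890$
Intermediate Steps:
$U{\left(r \right)} = -2 + r$
$s{\left(V \right)} = -51 + V$ ($s{\left(V \right)} = V - 51 = -51 + V$)
$I = -25064$ ($I = \left(-16289 - 8804\right) + \left(-51 + 80\right) = -25093 + 29 = -25064$)
$\left(U{\left(176 \right)} - 25040\right) \left(I - 13101\right) = \left(\left(-2 + 176\right) - 25040\right) \left(-25064 - 13101\right) = \left(174 - 25040\right) \left(-38165\right) = \left(-24866\right) \left(-38165\right) = 949010890$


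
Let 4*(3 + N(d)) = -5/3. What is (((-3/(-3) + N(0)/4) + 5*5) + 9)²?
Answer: 2686321/2304 ≈ 1165.9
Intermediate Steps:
N(d) = -41/12 (N(d) = -3 + (-5/3)/4 = -3 + (-5*⅓)/4 = -3 + (¼)*(-5/3) = -3 - 5/12 = -41/12)
(((-3/(-3) + N(0)/4) + 5*5) + 9)² = (((-3/(-3) - 41/12/4) + 5*5) + 9)² = (((-3*(-⅓) - 41/12*¼) + 25) + 9)² = (((1 - 41/48) + 25) + 9)² = ((7/48 + 25) + 9)² = (1207/48 + 9)² = (1639/48)² = 2686321/2304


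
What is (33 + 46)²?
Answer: 6241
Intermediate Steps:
(33 + 46)² = 79² = 6241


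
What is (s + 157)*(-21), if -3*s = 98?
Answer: -2611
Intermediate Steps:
s = -98/3 (s = -1/3*98 = -98/3 ≈ -32.667)
(s + 157)*(-21) = (-98/3 + 157)*(-21) = (373/3)*(-21) = -2611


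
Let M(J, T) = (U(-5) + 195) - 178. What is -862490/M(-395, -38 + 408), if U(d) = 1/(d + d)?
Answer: -8624900/169 ≈ -51035.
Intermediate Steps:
U(d) = 1/(2*d)
M(J, T) = 169/10 (M(J, T) = ((1/2)/(-5) + 195) - 178 = ((1/2)*(-1/5) + 195) - 178 = (-1/10 + 195) - 178 = 1949/10 - 178 = 169/10)
-862490/M(-395, -38 + 408) = -862490/169/10 = -862490*10/169 = -8624900/169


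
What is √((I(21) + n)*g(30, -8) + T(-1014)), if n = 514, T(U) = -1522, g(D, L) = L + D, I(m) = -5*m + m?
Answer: 63*√2 ≈ 89.095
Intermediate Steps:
I(m) = -4*m
g(D, L) = D + L
√((I(21) + n)*g(30, -8) + T(-1014)) = √((-4*21 + 514)*(30 - 8) - 1522) = √((-84 + 514)*22 - 1522) = √(430*22 - 1522) = √(9460 - 1522) = √7938 = 63*√2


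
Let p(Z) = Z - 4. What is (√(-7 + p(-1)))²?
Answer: -12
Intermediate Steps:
p(Z) = -4 + Z
(√(-7 + p(-1)))² = (√(-7 + (-4 - 1)))² = (√(-7 - 5))² = (√(-12))² = (2*I*√3)² = -12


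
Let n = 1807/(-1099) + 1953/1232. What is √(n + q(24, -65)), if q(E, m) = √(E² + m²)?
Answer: √(-137947579 + 2338302736*√4801)/48356 ≈ 8.3205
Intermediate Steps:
n = -11411/193424 (n = 1807*(-1/1099) + 1953*(1/1232) = -1807/1099 + 279/176 = -11411/193424 ≈ -0.058995)
√(n + q(24, -65)) = √(-11411/193424 + √(24² + (-65)²)) = √(-11411/193424 + √(576 + 4225)) = √(-11411/193424 + √4801)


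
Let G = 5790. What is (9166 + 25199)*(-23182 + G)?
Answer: -597676080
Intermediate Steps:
(9166 + 25199)*(-23182 + G) = (9166 + 25199)*(-23182 + 5790) = 34365*(-17392) = -597676080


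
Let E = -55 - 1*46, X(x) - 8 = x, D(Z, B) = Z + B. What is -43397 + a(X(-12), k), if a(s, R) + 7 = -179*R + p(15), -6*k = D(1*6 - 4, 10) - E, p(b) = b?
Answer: -240107/6 ≈ -40018.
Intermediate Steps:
D(Z, B) = B + Z
X(x) = 8 + x
E = -101 (E = -55 - 46 = -101)
k = -113/6 (k = -((10 + (1*6 - 4)) - 1*(-101))/6 = -((10 + (6 - 4)) + 101)/6 = -((10 + 2) + 101)/6 = -(12 + 101)/6 = -⅙*113 = -113/6 ≈ -18.833)
a(s, R) = 8 - 179*R (a(s, R) = -7 + (-179*R + 15) = -7 + (15 - 179*R) = 8 - 179*R)
-43397 + a(X(-12), k) = -43397 + (8 - 179*(-113/6)) = -43397 + (8 + 20227/6) = -43397 + 20275/6 = -240107/6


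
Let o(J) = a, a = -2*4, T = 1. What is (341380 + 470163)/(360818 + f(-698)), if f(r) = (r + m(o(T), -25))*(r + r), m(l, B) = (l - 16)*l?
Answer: 811543/1067194 ≈ 0.76045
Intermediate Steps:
a = -8
o(J) = -8
m(l, B) = l*(-16 + l) (m(l, B) = (-16 + l)*l = l*(-16 + l))
f(r) = 2*r*(192 + r) (f(r) = (r - 8*(-16 - 8))*(r + r) = (r - 8*(-24))*(2*r) = (r + 192)*(2*r) = (192 + r)*(2*r) = 2*r*(192 + r))
(341380 + 470163)/(360818 + f(-698)) = (341380 + 470163)/(360818 + 2*(-698)*(192 - 698)) = 811543/(360818 + 2*(-698)*(-506)) = 811543/(360818 + 706376) = 811543/1067194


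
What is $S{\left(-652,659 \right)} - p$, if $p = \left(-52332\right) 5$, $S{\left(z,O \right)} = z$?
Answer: $261008$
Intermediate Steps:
$p = -261660$
$S{\left(-652,659 \right)} - p = -652 - -261660 = -652 + 261660 = 261008$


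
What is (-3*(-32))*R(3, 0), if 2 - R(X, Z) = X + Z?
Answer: -96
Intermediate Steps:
R(X, Z) = 2 - X - Z (R(X, Z) = 2 - (X + Z) = 2 + (-X - Z) = 2 - X - Z)
(-3*(-32))*R(3, 0) = (-3*(-32))*(2 - 1*3 - 1*0) = 96*(2 - 3 + 0) = 96*(-1) = -96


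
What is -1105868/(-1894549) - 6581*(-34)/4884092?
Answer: 2912536984401/4626575807254 ≈ 0.62952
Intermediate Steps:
-1105868/(-1894549) - 6581*(-34)/4884092 = -1105868*(-1/1894549) + 223754*(1/4884092) = 1105868/1894549 + 111877/2442046 = 2912536984401/4626575807254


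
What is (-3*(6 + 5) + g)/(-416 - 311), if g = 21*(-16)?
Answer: 369/727 ≈ 0.50757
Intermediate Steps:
g = -336
(-3*(6 + 5) + g)/(-416 - 311) = (-3*(6 + 5) - 336)/(-416 - 311) = (-3*11 - 336)/(-727) = (-33 - 336)*(-1/727) = -369*(-1/727) = 369/727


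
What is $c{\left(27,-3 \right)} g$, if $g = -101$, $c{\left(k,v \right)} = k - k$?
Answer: $0$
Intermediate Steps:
$c{\left(k,v \right)} = 0$
$c{\left(27,-3 \right)} g = 0 \left(-101\right) = 0$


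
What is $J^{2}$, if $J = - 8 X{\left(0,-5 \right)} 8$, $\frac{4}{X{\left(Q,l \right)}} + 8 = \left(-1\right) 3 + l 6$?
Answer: $\frac{65536}{1681} \approx 38.986$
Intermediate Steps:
$X{\left(Q,l \right)} = \frac{4}{-11 + 6 l}$ ($X{\left(Q,l \right)} = \frac{4}{-8 + \left(\left(-1\right) 3 + l 6\right)} = \frac{4}{-8 + \left(-3 + 6 l\right)} = \frac{4}{-11 + 6 l}$)
$J = \frac{256}{41}$ ($J = - 8 \frac{4}{-11 + 6 \left(-5\right)} 8 = - 8 \frac{4}{-11 - 30} \cdot 8 = - 8 \frac{4}{-41} \cdot 8 = - 8 \cdot 4 \left(- \frac{1}{41}\right) 8 = \left(-8\right) \left(- \frac{4}{41}\right) 8 = \frac{32}{41} \cdot 8 = \frac{256}{41} \approx 6.2439$)
$J^{2} = \left(\frac{256}{41}\right)^{2} = \frac{65536}{1681}$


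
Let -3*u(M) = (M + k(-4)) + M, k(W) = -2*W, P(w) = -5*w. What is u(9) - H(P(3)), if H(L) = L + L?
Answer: 64/3 ≈ 21.333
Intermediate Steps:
H(L) = 2*L
u(M) = -8/3 - 2*M/3 (u(M) = -((M - 2*(-4)) + M)/3 = -((M + 8) + M)/3 = -((8 + M) + M)/3 = -(8 + 2*M)/3 = -8/3 - 2*M/3)
u(9) - H(P(3)) = (-8/3 - ⅔*9) - 2*(-5*3) = (-8/3 - 6) - 2*(-15) = -26/3 - 1*(-30) = -26/3 + 30 = 64/3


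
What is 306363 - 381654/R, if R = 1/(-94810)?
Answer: 36184922103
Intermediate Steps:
R = -1/94810 ≈ -1.0547e-5
306363 - 381654/R = 306363 - 381654/(-1/94810) = 306363 - 381654*(-94810) = 306363 + 36184615740 = 36184922103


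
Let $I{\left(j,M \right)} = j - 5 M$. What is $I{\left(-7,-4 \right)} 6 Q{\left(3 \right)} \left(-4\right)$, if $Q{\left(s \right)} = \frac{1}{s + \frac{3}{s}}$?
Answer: $-78$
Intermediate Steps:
$I{\left(-7,-4 \right)} 6 Q{\left(3 \right)} \left(-4\right) = \left(-7 - -20\right) 6 \frac{3}{3 + 3^{2}} \left(-4\right) = \left(-7 + 20\right) 6 \frac{3}{3 + 9} \left(-4\right) = 13 \cdot 6 \cdot \frac{3}{12} \left(-4\right) = 13 \cdot 6 \cdot 3 \cdot \frac{1}{12} \left(-4\right) = 13 \cdot 6 \cdot \frac{1}{4} \left(-4\right) = 13 \cdot \frac{3}{2} \left(-4\right) = 13 \left(-6\right) = -78$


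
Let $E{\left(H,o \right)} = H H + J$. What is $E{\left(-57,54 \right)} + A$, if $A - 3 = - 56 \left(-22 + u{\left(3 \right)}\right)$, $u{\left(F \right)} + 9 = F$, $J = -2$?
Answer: $4818$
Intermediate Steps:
$u{\left(F \right)} = -9 + F$
$E{\left(H,o \right)} = -2 + H^{2}$ ($E{\left(H,o \right)} = H H - 2 = H^{2} - 2 = -2 + H^{2}$)
$A = 1571$ ($A = 3 - 56 \left(-22 + \left(-9 + 3\right)\right) = 3 - 56 \left(-22 - 6\right) = 3 - -1568 = 3 + 1568 = 1571$)
$E{\left(-57,54 \right)} + A = \left(-2 + \left(-57\right)^{2}\right) + 1571 = \left(-2 + 3249\right) + 1571 = 3247 + 1571 = 4818$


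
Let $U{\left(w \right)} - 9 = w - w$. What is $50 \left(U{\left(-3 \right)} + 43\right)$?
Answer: $2600$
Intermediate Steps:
$U{\left(w \right)} = 9$ ($U{\left(w \right)} = 9 + \left(w - w\right) = 9 + 0 = 9$)
$50 \left(U{\left(-3 \right)} + 43\right) = 50 \left(9 + 43\right) = 50 \cdot 52 = 2600$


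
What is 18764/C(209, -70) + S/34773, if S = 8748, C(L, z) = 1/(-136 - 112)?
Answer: -53938391036/11591 ≈ -4.6535e+6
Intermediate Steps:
C(L, z) = -1/248 (C(L, z) = 1/(-248) = -1/248)
18764/C(209, -70) + S/34773 = 18764/(-1/248) + 8748/34773 = 18764*(-248) + 8748*(1/34773) = -4653472 + 2916/11591 = -53938391036/11591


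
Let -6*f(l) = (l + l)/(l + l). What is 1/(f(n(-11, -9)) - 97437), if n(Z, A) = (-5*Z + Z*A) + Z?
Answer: -6/584623 ≈ -1.0263e-5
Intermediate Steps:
n(Z, A) = -4*Z + A*Z (n(Z, A) = (-5*Z + A*Z) + Z = -4*Z + A*Z)
f(l) = -⅙ (f(l) = -(l + l)/(6*(l + l)) = -2*l/(6*(2*l)) = -2*l*1/(2*l)/6 = -⅙*1 = -⅙)
1/(f(n(-11, -9)) - 97437) = 1/(-⅙ - 97437) = 1/(-584623/6) = -6/584623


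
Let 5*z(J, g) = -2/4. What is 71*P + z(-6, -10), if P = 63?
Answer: 44729/10 ≈ 4472.9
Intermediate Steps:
z(J, g) = -⅒ (z(J, g) = (-2/4)/5 = (-2*¼)/5 = (⅕)*(-½) = -⅒)
71*P + z(-6, -10) = 71*63 - ⅒ = 4473 - ⅒ = 44729/10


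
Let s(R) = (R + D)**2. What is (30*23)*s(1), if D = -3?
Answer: 2760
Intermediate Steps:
s(R) = (-3 + R)**2 (s(R) = (R - 3)**2 = (-3 + R)**2)
(30*23)*s(1) = (30*23)*(-3 + 1)**2 = 690*(-2)**2 = 690*4 = 2760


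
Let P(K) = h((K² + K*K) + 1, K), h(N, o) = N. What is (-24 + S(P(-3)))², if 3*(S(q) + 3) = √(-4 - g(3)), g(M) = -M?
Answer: (81 - I)²/9 ≈ 728.89 - 18.0*I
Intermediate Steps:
P(K) = 1 + 2*K² (P(K) = (K² + K*K) + 1 = (K² + K²) + 1 = 2*K² + 1 = 1 + 2*K²)
S(q) = -3 + I/3 (S(q) = -3 + √(-4 - (-1)*3)/3 = -3 + √(-4 - 1*(-3))/3 = -3 + √(-4 + 3)/3 = -3 + √(-1)/3 = -3 + I/3)
(-24 + S(P(-3)))² = (-24 + (-3 + I/3))² = (-27 + I/3)²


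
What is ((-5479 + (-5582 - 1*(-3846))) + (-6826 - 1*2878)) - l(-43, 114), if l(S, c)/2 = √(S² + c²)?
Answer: -16919 - 2*√14845 ≈ -17163.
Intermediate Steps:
l(S, c) = 2*√(S² + c²)
((-5479 + (-5582 - 1*(-3846))) + (-6826 - 1*2878)) - l(-43, 114) = ((-5479 + (-5582 - 1*(-3846))) + (-6826 - 1*2878)) - 2*√((-43)² + 114²) = ((-5479 + (-5582 + 3846)) + (-6826 - 2878)) - 2*√(1849 + 12996) = ((-5479 - 1736) - 9704) - 2*√14845 = (-7215 - 9704) - 2*√14845 = -16919 - 2*√14845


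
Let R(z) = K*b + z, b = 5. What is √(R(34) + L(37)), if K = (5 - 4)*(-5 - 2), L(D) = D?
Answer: 6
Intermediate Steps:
K = -7 (K = 1*(-7) = -7)
R(z) = -35 + z (R(z) = -7*5 + z = -35 + z)
√(R(34) + L(37)) = √((-35 + 34) + 37) = √(-1 + 37) = √36 = 6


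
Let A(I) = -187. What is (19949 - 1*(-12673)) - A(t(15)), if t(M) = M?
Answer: 32809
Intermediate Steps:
(19949 - 1*(-12673)) - A(t(15)) = (19949 - 1*(-12673)) - 1*(-187) = (19949 + 12673) + 187 = 32622 + 187 = 32809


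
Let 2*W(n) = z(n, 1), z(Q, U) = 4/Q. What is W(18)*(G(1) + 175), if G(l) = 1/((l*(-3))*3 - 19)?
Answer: 1633/84 ≈ 19.440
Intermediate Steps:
W(n) = 2/n (W(n) = (4/n)/2 = 2/n)
G(l) = 1/(-19 - 9*l) (G(l) = 1/(-3*l*3 - 19) = 1/(-9*l - 19) = 1/(-19 - 9*l))
W(18)*(G(1) + 175) = (2/18)*(-1/(19 + 9*1) + 175) = (2*(1/18))*(-1/(19 + 9) + 175) = (-1/28 + 175)/9 = (⅑)*(4899/28) = 1633/84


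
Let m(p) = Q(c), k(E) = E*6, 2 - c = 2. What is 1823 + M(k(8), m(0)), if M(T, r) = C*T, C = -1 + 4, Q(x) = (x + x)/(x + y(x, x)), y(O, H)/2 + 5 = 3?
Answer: 1967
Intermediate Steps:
c = 0 (c = 2 - 1*2 = 2 - 2 = 0)
y(O, H) = -4 (y(O, H) = -10 + 2*3 = -10 + 6 = -4)
Q(x) = 2*x/(-4 + x) (Q(x) = (x + x)/(x - 4) = (2*x)/(-4 + x) = 2*x/(-4 + x))
k(E) = 6*E
C = 3
m(p) = 0 (m(p) = 2*0/(-4 + 0) = 2*0/(-4) = 2*0*(-¼) = 0)
M(T, r) = 3*T
1823 + M(k(8), m(0)) = 1823 + 3*(6*8) = 1823 + 3*48 = 1823 + 144 = 1967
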